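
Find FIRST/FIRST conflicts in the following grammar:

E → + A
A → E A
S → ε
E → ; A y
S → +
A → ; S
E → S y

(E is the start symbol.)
Yes. E → '+' A / E → S y on { '+' }; A → E A / A → ';' S on { ';' }

A FIRST/FIRST conflict occurs when two productions N → α and N → β for the same non-terminal have FIRST(α) ∩ FIRST(β) ≠ ∅ (with ε ∈ FIRST of a nullable right-hand side, so two nullable alternatives also conflict).

FIRST sets of the non-terminals at (or reachable through a nullable prefix from) the front of some alternative:
  FIRST(S) = { '+', ε }
  FIRST(E) = { '+', ';', 'y' }

Productions for E:
  E → + A: FIRST = { '+' }
  E → ; A y: FIRST = { ';' }
  E → S y: FIRST = { '+', 'y' }
Productions for A:
  A → E A: FIRST = { '+', ';', 'y' }
  A → ; S: FIRST = { ';' }
Productions for S:
  S → ε: FIRST = { ε }
  S → +: FIRST = { '+' }

Conflict for E: E → + A and E → S y
  Overlap: { '+' }
Conflict for A: A → E A and A → ; S
  Overlap: { ';' }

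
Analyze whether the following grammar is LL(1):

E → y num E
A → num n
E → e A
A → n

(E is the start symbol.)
Yes, the grammar is LL(1).

A grammar is LL(1) if for each non-terminal N with multiple productions, the predict sets of those productions are pairwise disjoint, where PREDICT(N → α) = (FIRST(α) \ {ε}) ∪ (FOLLOW(N) if α ⇒* ε).

For E:
  PREDICT(E → y num E) = { 'y' }
  PREDICT(E → e A) = { 'e' }
For A:
  PREDICT(A → num n) = { 'num' }
  PREDICT(A → n) = { 'n' }

All predict sets are disjoint. The grammar IS LL(1).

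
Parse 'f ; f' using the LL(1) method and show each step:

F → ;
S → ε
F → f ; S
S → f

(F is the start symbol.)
LL(1) parsing maintains a stack (initially the start symbol over $) and the input. At each step: if the stack top is a terminal, match it against the current input token; if it is a non-terminal N, replace it with the RHS of M[N, lookahead] (the unique production whose predict set contains the lookahead).

Stack is shown with the top on the left.

Stack    Input    Action
------------------------
F $      f ; f $  output F → f ; S
f ; S $  f ; f $  match 'f'
; S $    ; f $    match ';'
S $      f $      output S → f
f $      f $      match 'f'
$        $        accept

The string is accepted.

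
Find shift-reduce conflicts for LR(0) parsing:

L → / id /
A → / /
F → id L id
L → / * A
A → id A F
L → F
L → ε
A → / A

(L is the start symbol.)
Augment with L' → L and build the canonical LR(0) collection (I0 = CLOSURE({[L' → . L]}), then GOTO on every symbol after a dot until no new states appear). It has 17 states:
  I0: { [F → . id L id], [L → . / * A], [L → . / id /], [L → . F], [L → .], [L' → . L] }  — shift, reduce
  I1: { [L → / . * A], [L → / . id /] }  — shift
  I2: { [L → F .] }  — reduce
  I3: { [L' → L .] }  — accept
  I4: { [F → . id L id], [F → id . L id], [L → . / * A], [L → . / id /], [L → . F], [L → .] }  — shift, reduce
  I5: { [F → id L . id] }  — shift
  I6: { [F → id L id .] }  — reduce
  I7: { [A → . / /], [A → . / A], [A → . id A F], [L → / * . A] }  — shift
  I8: { [L → / id . /] }  — shift
  I9: { [L → / id / .] }  — reduce
  I10: { [A → . / /], [A → . / A], [A → . id A F], [A → / . /], [A → / . A] }  — shift
  I11: { [L → / * A .] }  — reduce
  I12: { [A → . / /], [A → . / A], [A → . id A F], [A → id . A F] }  — shift
  I13: { [A → id A . F], [F → . id L id] }  — shift
  I14: { [A → id A F .] }  — reduce
  I15: { [A → . / /], [A → . / A], [A → . id A F], [A → / . /], [A → / . A], [A → / / .] }  — shift, reduce
  I16: { [A → / A .] }  — reduce

I0 contains reduce item [L → .] and shift items [F → . id L id], [L → . / * A], [L → . / id /] — shift-reduce conflict.
I4 contains reduce item [L → .] and shift items [F → . id L id], [L → . / * A], [L → . / id /] — shift-reduce conflict.
I15 contains reduce item [A → / / .] and shift items [A → . / /], [A → / . /], [A → . / A], [A → . id A F] — shift-reduce conflict.

Answer: Yes — I0: [L → .] vs [F → . id L id]; I4: [L → .] vs [F → . id L id]; I15: [A → / / .] vs [A → . / /]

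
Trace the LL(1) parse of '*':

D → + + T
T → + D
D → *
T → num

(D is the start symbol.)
Stack is shown with the top on the left.

Stack  Input  Action
--------------------
D $    * $    output D → *
* $    * $    match '*'
$      $      accept

The string is accepted.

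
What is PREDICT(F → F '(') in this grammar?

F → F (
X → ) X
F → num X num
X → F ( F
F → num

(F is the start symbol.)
PREDICT(F → F '(') = (FIRST(RHS) \ {ε}) ∪ (FOLLOW(F) if ε ∈ FIRST(RHS), i.e. RHS ⇒* ε)
FIRST(F) = { 'num' }
FIRST(F '(') = { 'num' }
ε ∉ FIRST(F '('), so FOLLOW(F) is not added.
PREDICT(F → F '(') = { 'num' }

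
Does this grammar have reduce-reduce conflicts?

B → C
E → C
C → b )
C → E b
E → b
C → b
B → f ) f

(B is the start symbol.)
Yes — I2: [B → C .] vs [E → C .]; I4: [C → b .] vs [E → b .]

Augment with B' → B and build the canonical LR(0) collection (I0 = CLOSURE({[B' → . B]}), then GOTO on every symbol after a dot until no new states appear). It has 10 states:
  I0: { [B → . C], [B → . f ) f], [B' → . B], [C → . E b], [C → . b )], [C → . b], [E → . C], [E → . b] }  — shift
  I1: { [B' → B .] }  — accept
  I2: { [B → C .], [E → C .] }  — 2 reduces
  I3: { [C → E . b] }  — shift
  I4: { [C → b . )], [C → b .], [E → b .] }  — shift, 2 reduces
  I5: { [B → f . ) f] }  — shift
  I6: { [B → f ) . f] }  — shift
  I7: { [B → f ) f .] }  — reduce
  I8: { [C → b ) .] }  — reduce
  I9: { [C → E b .] }  — reduce

I2 contains complete items [B → C .], [E → C .] — reduce-reduce conflict.
I4 contains complete items [C → b .], [E → b .] — reduce-reduce conflict.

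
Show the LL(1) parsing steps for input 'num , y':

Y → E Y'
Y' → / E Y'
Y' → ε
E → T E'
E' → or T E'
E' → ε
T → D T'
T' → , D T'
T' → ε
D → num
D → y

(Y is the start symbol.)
LL(1) parsing maintains a stack (initially the start symbol over $) and the input. At each step: if the stack top is a terminal, match it against the current input token; if it is a non-terminal N, replace it with the RHS of M[N, lookahead] (the unique production whose predict set contains the lookahead).

Stack is shown with the top on the left.

Stack           Input      Action
---------------------------------
Y $             num , y $  output Y → E Y'
E Y' $          num , y $  output E → T E'
T E' Y' $       num , y $  output T → D T'
D T' E' Y' $    num , y $  output D → num
num T' E' Y' $  num , y $  match 'num'
T' E' Y' $      , y $      output T' → , D T'
, D T' E' Y' $  , y $      match ','
D T' E' Y' $    y $        output D → y
y T' E' Y' $    y $        match 'y'
T' E' Y' $      $          output T' → ε
E' Y' $         $          output E' → ε
Y' $            $          output Y' → ε
$               $          accept

The string is accepted.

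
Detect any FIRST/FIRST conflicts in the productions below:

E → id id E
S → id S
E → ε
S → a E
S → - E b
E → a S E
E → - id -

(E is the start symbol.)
No FIRST/FIRST conflicts.

A FIRST/FIRST conflict occurs when two productions N → α and N → β for the same non-terminal have FIRST(α) ∩ FIRST(β) ≠ ∅ (with ε ∈ FIRST of a nullable right-hand side, so two nullable alternatives also conflict).

Productions for E:
  E → id id E: FIRST = { 'id' }
  E → ε: FIRST = { ε }
  E → a S E: FIRST = { 'a' }
  E → - id -: FIRST = { '-' }
Productions for S:
  S → id S: FIRST = { 'id' }
  S → a E: FIRST = { 'a' }
  S → - E b: FIRST = { '-' }

All alternatives of each non-terminal have pairwise disjoint FIRST sets.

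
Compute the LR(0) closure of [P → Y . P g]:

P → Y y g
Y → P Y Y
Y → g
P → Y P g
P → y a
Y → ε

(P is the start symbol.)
{ [P → . Y P g], [P → . Y y g], [P → . y a], [P → Y . P g], [Y → . P Y Y], [Y → . g], [Y → .] }

To compute CLOSURE, for each item [A → α.Bβ] where B is a non-terminal, add [B → .γ] for all productions B → γ; repeat for the newly added items until nothing changes.

Start with: [P → Y . P g]
  [P → Y . P g] has the dot before P: add [P → . Y y g], [P → . Y P g], [P → . y a]
  [P → . Y y g] has the dot before Y: add [Y → . P Y Y], [Y → . g], [Y → .]
No further items can be added.

CLOSURE = { [P → . Y P g], [P → . Y y g], [P → . y a], [P → Y . P g], [Y → . P Y Y], [Y → . g], [Y → .] }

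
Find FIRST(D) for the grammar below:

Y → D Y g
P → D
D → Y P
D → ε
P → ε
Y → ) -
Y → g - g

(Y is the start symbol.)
{ ')', 'g', ε }

FIRST sets of the other non-terminals involved (by the same procedure, iterated to a fixed point):
  FIRST(Y) = { ')', 'g' }

From D → Y P:
  - Y is a non-terminal: add FIRST(Y) \ {ε} = { ')', 'g' }
    Y is not nullable, so stop
From D → ε:
  - ε-production, so ε ∈ FIRST(D)

Collecting: FIRST(D) = { ')', 'g', ε }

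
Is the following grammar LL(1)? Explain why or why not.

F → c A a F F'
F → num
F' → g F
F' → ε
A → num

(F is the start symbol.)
No. Predict set conflict for F': { 'g' }

Relevant sets:
  FOLLOW(F') = { $, 'g' }

For F:
  PREDICT(F → c A a F F') = { 'c' }
  PREDICT(F → num) = { 'num' }
For F':
  PREDICT(F' → g F) = { 'g' }
  PREDICT(F' → ε) = { $, 'g' }
A has a single production, so nothing to check there.

Conflict found: Predict set conflict for F': { 'g' }
The grammar is NOT LL(1).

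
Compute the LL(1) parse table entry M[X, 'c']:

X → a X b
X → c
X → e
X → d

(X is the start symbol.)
X → c

To find M[X, 'c'], we find productions for X where 'c' is in the predict set (PREDICT(N → α) = (FIRST(α) \ {ε}) ∪ (FOLLOW(N) if α ⇒* ε)).

X → a X b: PREDICT = { 'a' }
X → c: PREDICT = { 'c' }
  'c' is in predict set, so this production goes in M[X, 'c']
X → e: PREDICT = { 'e' }
X → d: PREDICT = { 'd' }

M[X, 'c'] = X → c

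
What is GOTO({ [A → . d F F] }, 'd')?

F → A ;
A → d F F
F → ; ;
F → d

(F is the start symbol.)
{ [A → . d F F], [A → d . F F], [F → . ; ;], [F → . A ;], [F → . d] }

GOTO(I, 'd') = CLOSURE({ [A → αX.β] : [A → α.Xβ] ∈ I, X = 'd' })

Items with dot before 'd', with the dot advanced:
  [A → . d F F] → [A → d . F F]
Closure of the advanced items:
  [A → d . F F] has the dot before F: add [F → . A ;], [F → . ; ;], [F → . d]
  [F → . A ;] has the dot before A: add [A → . d F F]

GOTO = { [A → . d F F], [A → d . F F], [F → . ; ;], [F → . A ;], [F → . d] }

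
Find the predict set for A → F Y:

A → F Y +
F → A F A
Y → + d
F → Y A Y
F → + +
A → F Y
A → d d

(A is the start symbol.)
{ '+', 'd' }

PREDICT(A → F Y) = (FIRST(RHS) \ {ε}) ∪ (FOLLOW(A) if ε ∈ FIRST(RHS), i.e. RHS ⇒* ε)
FIRST(F) = { '+', 'd' }
FIRST(F Y) = { '+', 'd' }
ε ∉ FIRST(F Y), so FOLLOW(A) is not added.
PREDICT(A → F Y) = { '+', 'd' }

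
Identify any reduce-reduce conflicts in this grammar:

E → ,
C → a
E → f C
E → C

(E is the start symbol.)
No reduce-reduce conflicts

A reduce-reduce conflict occurs when an LR(0) state has two complete items [A → α .] and [B → β .] — both call for a reduction, and with no lookahead the parser cannot choose between them.

Augment with E' → E and build the canonical LR(0) collection (I0 = CLOSURE({[E' → . E]}), then GOTO on every symbol after a dot until no new states appear). It has 7 states:
  I0: { [C → . a], [E → . ,], [E → . C], [E → . f C], [E' → . E] }  — shift
  I1: { [E → , .] }  — reduce
  I2: { [E → C .] }  — reduce
  I3: { [E' → E .] }  — accept
  I4: { [C → a .] }  — reduce
  I5: { [C → . a], [E → f . C] }  — shift
  I6: { [E → f C .] }  — reduce

No state contains more than one complete item.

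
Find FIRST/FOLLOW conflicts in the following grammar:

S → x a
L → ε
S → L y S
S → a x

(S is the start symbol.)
No FIRST/FOLLOW conflicts.

Nullable non-terminals: L.
L has a nullable alternative but only one production, so nothing to check.

S has no nullable alternative, so no FIRST/FOLLOW check is needed there.

No FIRST/FOLLOW conflicts found.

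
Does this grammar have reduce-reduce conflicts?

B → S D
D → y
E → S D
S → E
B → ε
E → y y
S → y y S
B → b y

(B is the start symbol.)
Yes — I11: [B → S D .] vs [E → S D .]

Augment with B' → B and build the canonical LR(0) collection (I0 = CLOSURE({[B' → . B]}), then GOTO on every symbol after a dot until no new states appear). It has 12 states:
  I0: { [B → . S D], [B → . b y], [B → .], [B' → . B], [E → . S D], [E → . y y], [S → . E], [S → . y y S] }  — shift, reduce
  I1: { [B' → B .] }  — accept
  I2: { [S → E .] }  — reduce
  I3: { [B → S . D], [D → . y], [E → S . D] }  — shift
  I4: { [B → b . y] }  — shift
  I5: { [E → y . y], [S → y . y S] }  — shift
  I6: { [E → . S D], [E → . y y], [E → y y .], [S → . E], [S → . y y S], [S → y y . S] }  — shift, reduce
  I7: { [D → . y], [E → S . D], [S → y y S .] }  — shift, reduce
  I8: { [E → S D .] }  — reduce
  I9: { [D → y .] }  — reduce
  I10: { [B → b y .] }  — reduce
  I11: { [B → S D .], [E → S D .] }  — 2 reduces

I11 contains complete items [B → S D .], [E → S D .] — reduce-reduce conflict.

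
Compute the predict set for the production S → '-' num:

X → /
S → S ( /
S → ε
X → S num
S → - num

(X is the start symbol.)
PREDICT(S → '-' num) = (FIRST(RHS) \ {ε}) ∪ (FOLLOW(S) if ε ∈ FIRST(RHS), i.e. RHS ⇒* ε)
FIRST('-' num) = { '-' }
ε ∉ FIRST('-' num), so FOLLOW(S) is not added.
PREDICT(S → '-' num) = { '-' }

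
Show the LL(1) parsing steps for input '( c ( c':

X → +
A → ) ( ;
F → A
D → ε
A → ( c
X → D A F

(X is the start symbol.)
Stack is shown with the top on the left.

Stack    Input      Action
--------------------------
X $      ( c ( c $  output X → D A F
D A F $  ( c ( c $  output D → ε
A F $    ( c ( c $  output A → ( c
( c F $  ( c ( c $  match '('
c F $    c ( c $    match 'c'
F $      ( c $      output F → A
A $      ( c $      output A → ( c
( c $    ( c $      match '('
c $      c $        match 'c'
$        $          accept

The string is accepted.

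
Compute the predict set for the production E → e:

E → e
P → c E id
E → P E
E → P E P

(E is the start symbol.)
{ 'e' }

PREDICT(E → e) = (FIRST(RHS) \ {ε}) ∪ (FOLLOW(E) if ε ∈ FIRST(RHS), i.e. RHS ⇒* ε)
FIRST(e) = { 'e' }
ε ∉ FIRST(e), so FOLLOW(E) is not added.
PREDICT(E → e) = { 'e' }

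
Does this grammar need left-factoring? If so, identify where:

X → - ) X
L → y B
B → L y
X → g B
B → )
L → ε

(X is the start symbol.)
No, left-factoring is not needed

Left-factoring is needed when two productions for the same non-terminal
share a common prefix on the right-hand side.

Productions for X:
  X → - ) X
  X → g B
Productions for L:
  L → y B
  L → ε
Productions for B:
  B → L y
  B → )

No common prefixes found.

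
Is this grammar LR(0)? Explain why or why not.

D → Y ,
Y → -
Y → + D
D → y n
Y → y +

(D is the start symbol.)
Yes, the grammar is LR(0)

Augment with D' → D and build the canonical LR(0) collection (I0 = CLOSURE({[D' → . D]}), then GOTO on every symbol after a dot until no new states appear). It has 10 states:
  I0: { [D → . Y ,], [D → . y n], [D' → . D], [Y → . + D], [Y → . -], [Y → . y +] }  — shift
  I1: { [D → . Y ,], [D → . y n], [Y → + . D], [Y → . + D], [Y → . -], [Y → . y +] }  — shift
  I2: { [Y → - .] }  — reduce
  I3: { [D' → D .] }  — accept
  I4: { [D → Y . ,] }  — shift
  I5: { [D → y . n], [Y → y . +] }  — shift
  I6: { [Y → y + .] }  — reduce
  I7: { [D → y n .] }  — reduce
  I8: { [D → Y , .] }  — reduce
  I9: { [Y → + D .] }  — reduce

Every state is either a pure shift/goto state or contains exactly one complete item and nothing to shift — no conflicts. The grammar is LR(0).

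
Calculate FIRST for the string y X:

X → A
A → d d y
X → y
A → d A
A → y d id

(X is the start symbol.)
To compute FIRST(y X), process the symbols left to right:
Symbol y is a terminal. Add 'y' and stop.
FIRST(y X) = { 'y' }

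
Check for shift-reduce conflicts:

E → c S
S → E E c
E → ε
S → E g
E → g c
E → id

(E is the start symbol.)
A shift-reduce conflict occurs when an LR(0) state has both:
  - a complete (reduce) item [A → α .] (dot at the end), and
  - a shift item [B → β . c γ] (dot before a terminal).

Augment with E' → E and build the canonical LR(0) collection (I0 = CLOSURE({[E' → . E]}), then GOTO on every symbol after a dot until no new states appear). It has 11 states:
  I0: { [E → . c S], [E → . g c], [E → . id], [E → .], [E' → . E] }  — shift, reduce
  I1: { [E' → E .] }  — accept
  I2: { [E → . c S], [E → . g c], [E → . id], [E → .], [E → c . S], [S → . E E c], [S → . E g] }  — shift, reduce
  I3: { [E → g . c] }  — shift
  I4: { [E → id .] }  — reduce
  I5: { [E → g c .] }  — reduce
  I6: { [E → . c S], [E → . g c], [E → . id], [E → .], [S → E . E c], [S → E . g] }  — shift, reduce
  I7: { [E → c S .] }  — reduce
  I8: { [S → E E . c] }  — shift
  I9: { [E → g . c], [S → E g .] }  — shift, reduce
  I10: { [S → E E c .] }  — reduce

I0 contains reduce item [E → .] and shift items [E → . c S], [E → . g c], [E → . id] — shift-reduce conflict.
I2 contains reduce item [E → .] and shift items [E → . c S], [E → . g c], [E → . id] — shift-reduce conflict.
I6 contains reduce item [E → .] and shift items [E → . c S], [E → . g c], [E → . id], [S → E . g] — shift-reduce conflict.
I9 contains reduce item [S → E g .] and shift item [E → g . c] — shift-reduce conflict.

Answer: Yes — I0: [E → .] vs [E → . c S]; I2: [E → .] vs [E → . c S]; I6: [E → .] vs [E → . c S]; I9: [S → E g .] vs [E → g . c]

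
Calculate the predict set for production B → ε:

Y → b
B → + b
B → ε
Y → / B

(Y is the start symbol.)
{ $ }

PREDICT(B → ε) = (FIRST(RHS) \ {ε}) ∪ (FOLLOW(B) if ε ∈ FIRST(RHS), i.e. RHS ⇒* ε)
The right-hand side is ε (FIRST(ε) = { ε }), so the predict set is FOLLOW(B) = { $ }
PREDICT(B → ε) = { $ }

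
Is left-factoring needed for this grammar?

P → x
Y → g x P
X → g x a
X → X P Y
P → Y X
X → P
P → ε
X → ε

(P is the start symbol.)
Left-factoring is needed when two productions for the same non-terminal
share a common prefix on the right-hand side.

Productions for P:
  P → x
  P → Y X
  P → ε
Productions for X:
  X → g x a
  X → X P Y
  X → P
  X → ε

No common prefixes found.

Answer: No, left-factoring is not needed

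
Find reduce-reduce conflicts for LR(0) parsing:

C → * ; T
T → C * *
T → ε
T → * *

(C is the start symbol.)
Augment with C' → C and build the canonical LR(0) collection (I0 = CLOSURE({[C' → . C]}), then GOTO on every symbol after a dot until no new states appear). It has 10 states:
  I0: { [C → . * ; T], [C' → . C] }  — shift
  I1: { [C → * . ; T] }  — shift
  I2: { [C' → C .] }  — accept
  I3: { [C → * ; . T], [C → . * ; T], [T → . * *], [T → . C * *], [T → .] }  — shift, reduce
  I4: { [C → * . ; T], [T → * . *] }  — shift
  I5: { [T → C . * *] }  — shift
  I6: { [C → * ; T .] }  — reduce
  I7: { [T → C * . *] }  — shift
  I8: { [T → C * * .] }  — reduce
  I9: { [T → * * .] }  — reduce

No state contains more than one complete item.

Answer: No reduce-reduce conflicts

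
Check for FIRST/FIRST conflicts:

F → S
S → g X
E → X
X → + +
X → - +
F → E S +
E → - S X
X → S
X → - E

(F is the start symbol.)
Yes. F → S / F → E S '+' on { 'g' }; E → X / E → '-' S X on { '-' }; X → '-' '+' / X → '-' E on { '-' }

A FIRST/FIRST conflict occurs when two productions N → α and N → β for the same non-terminal have FIRST(α) ∩ FIRST(β) ≠ ∅ (with ε ∈ FIRST of a nullable right-hand side, so two nullable alternatives also conflict).

FIRST sets of the non-terminals at (or reachable through a nullable prefix from) the front of some alternative:
  FIRST(S) = { 'g' }
  FIRST(E) = { '+', '-', 'g' }
  FIRST(X) = { '+', '-', 'g' }

Productions for F:
  F → S: FIRST = { 'g' }
  F → E S +: FIRST = { '+', '-', 'g' }
Productions for E:
  E → X: FIRST = { '+', '-', 'g' }
  E → - S X: FIRST = { '-' }
Productions for X:
  X → + +: FIRST = { '+' }
  X → - +: FIRST = { '-' }
  X → S: FIRST = { 'g' }
  X → - E: FIRST = { '-' }
S has only one production, so no FIRST/FIRST conflict is possible there.

Conflict for F: F → S and F → E S +
  Overlap: { 'g' }
Conflict for E: E → X and E → - S X
  Overlap: { '-' }
Conflict for X: X → - + and X → - E
  Overlap: { '-' }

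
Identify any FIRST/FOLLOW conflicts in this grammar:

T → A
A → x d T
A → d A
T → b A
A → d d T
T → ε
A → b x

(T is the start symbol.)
No FIRST/FOLLOW conflicts.

Nullable non-terminals: T.
FIRST sets used below: FIRST(A) = { 'b', 'd', 'x' }

T: nullable alternative(s) T → ε; FOLLOW(T) = { $ }
  T → A: FIRST \ {ε} = { 'b', 'd', 'x' } — disjoint from FOLLOW(T)
  T → b A: FIRST \ {ε} = { 'b' } — disjoint from FOLLOW(T)
  T → ε: FIRST \ {ε} = { } — this is the only nullable alternative, skip

A has no nullable alternative, so no FIRST/FOLLOW check is needed there.

No FIRST/FOLLOW conflicts found.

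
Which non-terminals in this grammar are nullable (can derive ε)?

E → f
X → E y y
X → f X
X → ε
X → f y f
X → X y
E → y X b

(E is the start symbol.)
{ 'X' }

ε-productions: X → ε
So X is immediately nullable.
No further non-terminal can be added: every production for the remaining non-terminals contains a terminal or a non-nullable non-terminal.
Nullable = { 'X' }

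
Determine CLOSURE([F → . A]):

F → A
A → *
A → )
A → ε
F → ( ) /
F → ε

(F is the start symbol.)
{ [A → . )], [A → . *], [A → .], [F → . A] }

To compute CLOSURE, for each item [A → α.Bβ] where B is a non-terminal, add [B → .γ] for all productions B → γ; repeat for the newly added items until nothing changes.

Start with: [F → . A]
  [F → . A] has the dot before A: add [A → . *], [A → . )], [A → .]
No further items can be added.

CLOSURE = { [A → . )], [A → . *], [A → .], [F → . A] }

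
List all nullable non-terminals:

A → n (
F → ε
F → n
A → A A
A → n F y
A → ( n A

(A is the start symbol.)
{ 'F' }

A non-terminal is nullable if it can derive ε (the empty string): either it has an ε-production, or it has a production whose right-hand side consists entirely of nullable non-terminals.

ε-productions: F → ε
So F is immediately nullable.
No further non-terminal can be added: every production for the remaining non-terminals contains a terminal or a non-nullable non-terminal.
Nullable = { 'F' }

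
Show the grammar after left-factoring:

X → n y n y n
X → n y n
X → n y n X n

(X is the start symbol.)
Left-factoring transforms A → αβ₁ | αβ₂ into A → αA' and A' → β₁ | β₂
(α is the longest common prefix among the alternatives). Repeat until
no nonterminal has two alternatives with a common prefix.

Round 1: X has alternatives sharing prefix 'n y n'. Introduce X': X → n y n X'
  Add: X' → y n
  Add: X' → ε
  Add: X' → X n

No remaining common prefixes — done.

Resulting grammar:
X → n y n X'
X' → y n
X' → ε
X' → X n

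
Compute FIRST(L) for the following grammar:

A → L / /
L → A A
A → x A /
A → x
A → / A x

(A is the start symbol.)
To compute FIRST(L), examine every production with L on the left-hand side, reading each right-hand side left to right until a non-nullable symbol is reached.

FIRST sets of the other non-terminals involved (by the same procedure, iterated to a fixed point):
  FIRST(A) = { '/', 'x' }

From L → A A:
  - A is a non-terminal: add FIRST(A) \ {ε} = { '/', 'x' }
    A is not nullable, so stop

Collecting: FIRST(L) = { '/', 'x' }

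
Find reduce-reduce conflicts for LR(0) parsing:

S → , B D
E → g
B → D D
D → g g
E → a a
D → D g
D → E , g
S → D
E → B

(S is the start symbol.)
Yes — I13: [D → D g .] vs [E → g .]

A reduce-reduce conflict occurs when an LR(0) state has two complete items [A → α .] and [B → β .] — both call for a reduction, and with no lookahead the parser cannot choose between them.

Augment with S' → S and build the canonical LR(0) collection (I0 = CLOSURE({[S' → . S]}), then GOTO on every symbol after a dot until no new states appear). It has 17 states:
  I0: { [B → . D D], [D → . D g], [D → . E , g], [D → . g g], [E → . B], [E → . a a], [E → . g], [S → . , B D], [S → . D], [S' → . S] }  — shift
  I1: { [B → . D D], [D → . D g], [D → . E , g], [D → . g g], [E → . B], [E → . a a], [E → . g], [S → , . B D] }  — shift
  I2: { [E → B .] }  — reduce
  I3: { [B → . D D], [B → D . D], [D → . D g], [D → . E , g], [D → . g g], [D → D . g], [E → . B], [E → . a a], [E → . g], [S → D .] }  — shift, reduce
  I4: { [D → E . , g] }  — shift
  I5: { [S' → S .] }  — accept
  I6: { [E → a . a] }  — shift
  I7: { [D → g . g], [E → g .] }  — shift, reduce
  I8: { [D → g g .] }  — reduce
  I9: { [E → a a .] }  — reduce
  I10: { [D → E , . g] }  — shift
  I11: { [D → E , g .] }  — reduce
  I12: { [B → . D D], [B → D . D], [B → D D .], [D → . D g], [D → . E , g], [D → . g g], [D → D . g], [E → . B], [E → . a a], [E → . g] }  — shift, reduce
  I13: { [D → D g .], [D → g . g], [E → g .] }  — shift, 2 reduces
  I14: { [B → . D D], [D → . D g], [D → . E , g], [D → . g g], [E → . B], [E → . a a], [E → . g], [E → B .], [S → , B . D] }  — shift, reduce
  I15: { [B → . D D], [B → D . D], [D → . D g], [D → . E , g], [D → . g g], [D → D . g], [E → . B], [E → . a a], [E → . g] }  — shift
  I16: { [B → . D D], [B → D . D], [D → . D g], [D → . E , g], [D → . g g], [D → D . g], [E → . B], [E → . a a], [E → . g], [S → , B D .] }  — shift, reduce

I13 contains complete items [D → D g .], [E → g .] — reduce-reduce conflict.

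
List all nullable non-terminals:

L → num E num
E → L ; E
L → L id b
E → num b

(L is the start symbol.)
None

A non-terminal is nullable if it can derive ε (the empty string): either it has an ε-production, or it has a production whose right-hand side consists entirely of nullable non-terminals.

There are no ε-productions, so no non-terminal can derive ε.
No non-terminals are nullable.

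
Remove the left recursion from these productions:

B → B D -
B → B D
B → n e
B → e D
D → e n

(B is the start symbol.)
B is directly left-recursive. The standard transformation for
  A → A α₁ | ... | A α_m | β₁ | ... | β_n
is
  A  → β₁ A' | ... | β_n A'
  A' → α₁ A' | ... | α_m A' | ε

B → n e becomes B → n e B'
B → e D becomes B → e D B'
B → B D - becomes B' → D - B'
B → B D becomes B' → D B'
Add B' → ε

Productions for other non-terminals are unchanged:
  D → e n

Resulting grammar:
B → n e B'
B → e D B'
B' → D - B'
B' → D B'
B' → ε
D → e n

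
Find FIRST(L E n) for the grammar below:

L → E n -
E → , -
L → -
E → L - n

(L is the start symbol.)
FIRST sets of the non-terminals involved (from the grammar, by fixed-point iteration):
  FIRST(L) = { ',', '-' }

To compute FIRST(L E n), process the symbols left to right:
Symbol L is a non-terminal. Add FIRST(L) \ {ε} = { ',', '-' }
L is not nullable (ε ∉ FIRST(L)), so stop here.
FIRST(L E n) = { ',', '-' }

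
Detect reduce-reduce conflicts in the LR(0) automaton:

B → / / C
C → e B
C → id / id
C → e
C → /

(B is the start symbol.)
No reduce-reduce conflicts

A reduce-reduce conflict occurs when an LR(0) state has two complete items [A → α .] and [B → β .] — both call for a reduction, and with no lookahead the parser cannot choose between them.

Augment with B' → B and build the canonical LR(0) collection (I0 = CLOSURE({[B' → . B]}), then GOTO on every symbol after a dot until no new states appear). It has 11 states:
  I0: { [B → . / / C], [B' → . B] }  — shift
  I1: { [B → / . / C] }  — shift
  I2: { [B' → B .] }  — accept
  I3: { [B → / / . C], [C → . /], [C → . e B], [C → . e], [C → . id / id] }  — shift
  I4: { [C → / .] }  — reduce
  I5: { [B → / / C .] }  — reduce
  I6: { [B → . / / C], [C → e . B], [C → e .] }  — shift, reduce
  I7: { [C → id . / id] }  — shift
  I8: { [C → id / . id] }  — shift
  I9: { [C → id / id .] }  — reduce
  I10: { [C → e B .] }  — reduce

No state contains more than one complete item.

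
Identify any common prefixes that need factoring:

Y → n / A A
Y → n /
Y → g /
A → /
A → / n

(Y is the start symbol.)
Yes, Y has productions with common prefix 'n /'; A has productions with common prefix '/'

Left-factoring is needed when two productions for the same non-terminal
share a common prefix on the right-hand side.

Productions for Y:
  Y → n / A A
  Y → n /
  Y → g /
Productions for A:
  A → /
  A → / n

Found common prefix 'n /' in productions for Y
Found common prefix '/' in productions for A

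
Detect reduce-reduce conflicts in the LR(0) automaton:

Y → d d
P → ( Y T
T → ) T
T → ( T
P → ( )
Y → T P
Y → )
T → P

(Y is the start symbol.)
A reduce-reduce conflict occurs when an LR(0) state has two complete items [A → α .] and [B → β .] — both call for a reduction, and with no lookahead the parser cannot choose between them.

Augment with Y' → Y and build the canonical LR(0) collection (I0 = CLOSURE({[Y' → . Y]}), then GOTO on every symbol after a dot until no new states appear). It has 16 states:
  I0: { [P → . ( )], [P → . ( Y T], [T → . ( T], [T → . ) T], [T → . P], [Y → . )], [Y → . T P], [Y → . d d], [Y' → . Y] }  — shift
  I1: { [P → ( . )], [P → ( . Y T], [P → . ( )], [P → . ( Y T], [T → ( . T], [T → . ( T], [T → . ) T], [T → . P], [Y → . )], [Y → . T P], [Y → . d d] }  — shift
  I2: { [P → . ( )], [P → . ( Y T], [T → ) . T], [T → . ( T], [T → . ) T], [T → . P], [Y → ) .] }  — shift, reduce
  I3: { [T → P .] }  — reduce
  I4: { [P → . ( )], [P → . ( Y T], [Y → T . P] }  — shift
  I5: { [Y' → Y .] }  — accept
  I6: { [Y → d . d] }  — shift
  I7: { [Y → d d .] }  — reduce
  I8: { [P → ( . )], [P → ( . Y T], [P → . ( )], [P → . ( Y T], [T → . ( T], [T → . ) T], [T → . P], [Y → . )], [Y → . T P], [Y → . d d] }  — shift
  I9: { [Y → T P .] }  — reduce
  I10: { [P → ( ) .], [P → . ( )], [P → . ( Y T], [T → ) . T], [T → . ( T], [T → . ) T], [T → . P], [Y → ) .] }  — shift, 2 reduces
  I11: { [P → ( Y . T], [P → . ( )], [P → . ( Y T], [T → . ( T], [T → . ) T], [T → . P] }  — shift
  I12: { [P → . ( )], [P → . ( Y T], [T → ) . T], [T → . ( T], [T → . ) T], [T → . P] }  — shift
  I13: { [P → ( Y T .] }  — reduce
  I14: { [T → ) T .] }  — reduce
  I15: { [P → . ( )], [P → . ( Y T], [T → ( T .], [Y → T . P] }  — shift, reduce

I10 contains complete items [P → ( ) .], [Y → ) .] — reduce-reduce conflict.

Answer: Yes — I10: [P → ( ) .] vs [Y → ) .]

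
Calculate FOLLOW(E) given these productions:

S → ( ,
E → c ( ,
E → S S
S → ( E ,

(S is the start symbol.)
In S → ( E ,: E is followed by ',', add FIRST(',') \ {ε} = { ',' }

Taking the union: FOLLOW(E) = { ',' }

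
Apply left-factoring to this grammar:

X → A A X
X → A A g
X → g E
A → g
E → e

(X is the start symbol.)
X → A A X'
X' → X
X' → g
X → g E
A → g
E → e

Left-factoring transforms A → αβ₁ | αβ₂ into A → αA' and A' → β₁ | β₂
(α is the longest common prefix among the alternatives). Repeat until
no nonterminal has two alternatives with a common prefix.

Round 1: X has alternatives sharing prefix 'A A'. Introduce X': X → A A X'
  Add: X' → X
  Add: X' → g

No remaining common prefixes — done.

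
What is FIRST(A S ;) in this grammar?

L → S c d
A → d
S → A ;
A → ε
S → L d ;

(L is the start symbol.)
{ ';', 'd' }

FIRST sets of the non-terminals involved (from the grammar, by fixed-point iteration):
  FIRST(A) = { 'd', ε }
  FIRST(S) = { ';', 'd' }

To compute FIRST(A S ;), process the symbols left to right:
Symbol A is a non-terminal. Add FIRST(A) \ {ε} = { 'd' }
A is nullable (ε ∈ FIRST(A)), continue to the next symbol.
Symbol S is a non-terminal. Add FIRST(S) \ {ε} = { ';', 'd' }
S is not nullable (ε ∉ FIRST(S)), so stop here.
FIRST(A S ;) = { ';', 'd' }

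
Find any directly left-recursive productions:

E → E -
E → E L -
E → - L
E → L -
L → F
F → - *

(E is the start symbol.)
E → E -: LEFT RECURSIVE (starts with E)
E → E L -: LEFT RECURSIVE (starts with E)
E → - L: starts with '-'
E → L -: starts with L
L → F: starts with F
F → - *: starts with '-'

The grammar has direct left recursion on: E.

Answer: Yes, E is left-recursive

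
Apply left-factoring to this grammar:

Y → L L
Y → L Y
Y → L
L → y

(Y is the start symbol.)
Y → L Y'
Y' → L
Y' → Y
Y' → ε
L → y

Left-factoring transforms A → αβ₁ | αβ₂ into A → αA' and A' → β₁ | β₂
(α is the longest common prefix among the alternatives). Repeat until
no nonterminal has two alternatives with a common prefix.

Round 1: Y has alternatives sharing prefix 'L'. Introduce Y': Y → L Y'
  Add: Y' → L
  Add: Y' → Y
  Add: Y' → ε

No remaining common prefixes — done.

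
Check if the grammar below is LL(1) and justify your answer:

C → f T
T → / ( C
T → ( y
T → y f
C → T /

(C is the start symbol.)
A grammar is LL(1) if for each non-terminal N with multiple productions, the predict sets of those productions are pairwise disjoint, where PREDICT(N → α) = (FIRST(α) \ {ε}) ∪ (FOLLOW(N) if α ⇒* ε).

Relevant sets:
  FIRST(T) = { '(', '/', 'y' }

For C:
  PREDICT(C → f T) = { 'f' }
  PREDICT(C → T '/') = { '(', '/', 'y' }
For T:
  PREDICT(T → '/' '(' C) = { '/' }
  PREDICT(T → '(' y) = { '(' }
  PREDICT(T → y f) = { 'y' }

All predict sets are disjoint. The grammar IS LL(1).

Answer: Yes, the grammar is LL(1).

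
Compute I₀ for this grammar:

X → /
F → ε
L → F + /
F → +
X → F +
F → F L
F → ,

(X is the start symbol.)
First, augment the grammar with X' → X
I₀ = CLOSURE({ [X' → . X] }):
  [X' → . X] has the dot before X: add [X → . /], [X → . F +]
  [X → . F +] has the dot before F: add [F → .], [F → . +], [F → . F L], [F → . ,]
No further items can be added.

I₀ = { [F → . +], [F → . ,], [F → . F L], [F → .], [X → . /], [X → . F +], [X' → . X] }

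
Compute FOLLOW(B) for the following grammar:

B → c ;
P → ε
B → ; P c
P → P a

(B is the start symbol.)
To compute FOLLOW(B), find every occurrence of B on a right-hand side N → α B β: add FIRST(β) \ {ε}, and if β is empty or nullable also add FOLLOW(N). Iterate to a fixed point.

B is the start symbol, so $ ∈ FOLLOW(B).
B does not occur on any right-hand side.

Taking the union: FOLLOW(B) = { $ }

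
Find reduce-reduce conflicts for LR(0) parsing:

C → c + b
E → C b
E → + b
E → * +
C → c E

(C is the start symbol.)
Yes — I8: [C → c + b .] vs [E → + b .]

A reduce-reduce conflict occurs when an LR(0) state has two complete items [A → α .] and [B → β .] — both call for a reduction, and with no lookahead the parser cannot choose between them.

Augment with C' → C and build the canonical LR(0) collection (I0 = CLOSURE({[C' → . C]}), then GOTO on every symbol after a dot until no new states appear). It has 10 states:
  I0: { [C → . c + b], [C → . c E], [C' → . C] }  — shift
  I1: { [C' → C .] }  — accept
  I2: { [C → . c + b], [C → . c E], [C → c . + b], [C → c . E], [E → . * +], [E → . + b], [E → . C b] }  — shift
  I3: { [E → * . +] }  — shift
  I4: { [C → c + . b], [E → + . b] }  — shift
  I5: { [E → C . b] }  — shift
  I6: { [C → c E .] }  — reduce
  I7: { [E → C b .] }  — reduce
  I8: { [C → c + b .], [E → + b .] }  — 2 reduces
  I9: { [E → * + .] }  — reduce

I8 contains complete items [C → c + b .], [E → + b .] — reduce-reduce conflict.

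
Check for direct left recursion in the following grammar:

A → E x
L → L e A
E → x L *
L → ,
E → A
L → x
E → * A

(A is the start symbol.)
Yes, L is left-recursive

Direct left recursion occurs when N → N α for some non-terminal N (the right-hand side begins with the left-hand side itself).

A → E x: starts with E
L → L e A: LEFT RECURSIVE (starts with L)
E → x L *: starts with x
L → ,: starts with ','
E → A: starts with A
L → x: starts with x
E → * A: starts with '*'

The grammar has direct left recursion on: L.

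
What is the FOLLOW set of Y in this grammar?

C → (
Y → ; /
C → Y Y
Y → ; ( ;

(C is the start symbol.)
In C → Y Y: Y is followed by Y, add FIRST(Y) \ {ε} = { ';' }
In C → Y Y: Y is at the end, add FOLLOW(C)

The FOLLOW sets referred to above (computed the same way, to a fixed point):
  FOLLOW(C) = { $ }

Taking the union: FOLLOW(Y) = { $, ';' }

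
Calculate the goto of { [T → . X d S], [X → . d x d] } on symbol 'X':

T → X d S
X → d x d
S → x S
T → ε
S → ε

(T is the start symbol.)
{ [T → X . d S] }

GOTO(I, 'X') = CLOSURE({ [A → αX.β] : [A → α.Xβ] ∈ I, X = 'X' })

Items with dot before 'X', with the dot advanced:
  [T → . X d S] → [T → X . d S]
Closure adds nothing (no advanced item has the dot before a non-terminal).

GOTO = { [T → X . d S] }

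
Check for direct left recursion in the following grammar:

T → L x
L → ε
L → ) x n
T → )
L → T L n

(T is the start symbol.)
No direct left recursion

Direct left recursion occurs when N → N α for some non-terminal N (the right-hand side begins with the left-hand side itself).

T → L x: starts with L
L → ε: starts with ε
L → ) x n: starts with ')'
T → ): starts with ')'
L → T L n: starts with T

No direct left recursion found.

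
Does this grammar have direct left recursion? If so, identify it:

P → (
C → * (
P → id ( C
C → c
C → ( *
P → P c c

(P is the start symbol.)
Yes, P is left-recursive

P → (: starts with '('
C → * (: starts with '*'
P → id ( C: starts with id
C → c: starts with c
C → ( *: starts with '('
P → P c c: LEFT RECURSIVE (starts with P)

The grammar has direct left recursion on: P.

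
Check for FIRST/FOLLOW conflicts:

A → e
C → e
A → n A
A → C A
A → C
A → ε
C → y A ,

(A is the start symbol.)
A FIRST/FOLLOW conflict occurs when a non-terminal N has a nullable alternative N → β (β ⇒* ε) and another alternative N → α with FIRST(α) ∩ FOLLOW(N) ≠ ∅: on such a lookahead the parser cannot decide between expanding α and letting N vanish via β.

Nullable non-terminals: A.
FIRST sets used below: FIRST(C) = { 'e', 'y' }

A: nullable alternative(s) A → ε; FOLLOW(A) = { $, ',' }
  A → e: FIRST \ {ε} = { 'e' } — disjoint from FOLLOW(A)
  A → n A: FIRST \ {ε} = { 'n' } — disjoint from FOLLOW(A)
  A → C A: FIRST \ {ε} = { 'e', 'y' } — disjoint from FOLLOW(A)
  A → C: FIRST \ {ε} = { 'e', 'y' } — disjoint from FOLLOW(A)
  A → ε: FIRST \ {ε} = { } — this is the only nullable alternative, skip

C has no nullable alternative, so no FIRST/FOLLOW check is needed there.

No FIRST/FOLLOW conflicts found.

Answer: No FIRST/FOLLOW conflicts.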